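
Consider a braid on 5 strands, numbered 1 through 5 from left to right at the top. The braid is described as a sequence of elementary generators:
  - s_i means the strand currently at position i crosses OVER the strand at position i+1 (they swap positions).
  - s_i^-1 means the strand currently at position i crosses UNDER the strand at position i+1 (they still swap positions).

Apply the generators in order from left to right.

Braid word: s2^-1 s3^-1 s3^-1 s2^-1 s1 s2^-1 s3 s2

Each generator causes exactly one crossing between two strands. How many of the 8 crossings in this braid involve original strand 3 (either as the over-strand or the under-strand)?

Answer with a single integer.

Answer: 4

Derivation:
Gen 1: crossing 2x3. Involves strand 3? yes. Count so far: 1
Gen 2: crossing 2x4. Involves strand 3? no. Count so far: 1
Gen 3: crossing 4x2. Involves strand 3? no. Count so far: 1
Gen 4: crossing 3x2. Involves strand 3? yes. Count so far: 2
Gen 5: crossing 1x2. Involves strand 3? no. Count so far: 2
Gen 6: crossing 1x3. Involves strand 3? yes. Count so far: 3
Gen 7: crossing 1x4. Involves strand 3? no. Count so far: 3
Gen 8: crossing 3x4. Involves strand 3? yes. Count so far: 4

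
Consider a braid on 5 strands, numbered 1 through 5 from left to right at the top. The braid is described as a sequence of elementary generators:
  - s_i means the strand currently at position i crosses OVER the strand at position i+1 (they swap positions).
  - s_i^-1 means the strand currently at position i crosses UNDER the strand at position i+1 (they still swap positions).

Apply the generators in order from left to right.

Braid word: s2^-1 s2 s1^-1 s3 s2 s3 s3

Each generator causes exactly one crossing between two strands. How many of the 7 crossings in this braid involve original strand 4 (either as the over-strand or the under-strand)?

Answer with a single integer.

Answer: 2

Derivation:
Gen 1: crossing 2x3. Involves strand 4? no. Count so far: 0
Gen 2: crossing 3x2. Involves strand 4? no. Count so far: 0
Gen 3: crossing 1x2. Involves strand 4? no. Count so far: 0
Gen 4: crossing 3x4. Involves strand 4? yes. Count so far: 1
Gen 5: crossing 1x4. Involves strand 4? yes. Count so far: 2
Gen 6: crossing 1x3. Involves strand 4? no. Count so far: 2
Gen 7: crossing 3x1. Involves strand 4? no. Count so far: 2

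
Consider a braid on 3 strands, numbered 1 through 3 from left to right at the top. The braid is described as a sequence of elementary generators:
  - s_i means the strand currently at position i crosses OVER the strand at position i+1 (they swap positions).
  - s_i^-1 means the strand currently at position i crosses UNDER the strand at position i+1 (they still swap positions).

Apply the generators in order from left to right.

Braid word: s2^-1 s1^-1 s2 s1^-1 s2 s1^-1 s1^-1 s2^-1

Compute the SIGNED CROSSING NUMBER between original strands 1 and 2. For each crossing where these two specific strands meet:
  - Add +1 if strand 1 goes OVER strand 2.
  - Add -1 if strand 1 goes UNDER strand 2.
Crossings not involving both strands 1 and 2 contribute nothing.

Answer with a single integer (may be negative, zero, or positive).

Answer: 1

Derivation:
Gen 1: crossing 2x3. Both 1&2? no. Sum: 0
Gen 2: crossing 1x3. Both 1&2? no. Sum: 0
Gen 3: 1 over 2. Both 1&2? yes. Contrib: +1. Sum: 1
Gen 4: crossing 3x2. Both 1&2? no. Sum: 1
Gen 5: crossing 3x1. Both 1&2? no. Sum: 1
Gen 6: 2 under 1. Both 1&2? yes. Contrib: +1. Sum: 2
Gen 7: 1 under 2. Both 1&2? yes. Contrib: -1. Sum: 1
Gen 8: crossing 1x3. Both 1&2? no. Sum: 1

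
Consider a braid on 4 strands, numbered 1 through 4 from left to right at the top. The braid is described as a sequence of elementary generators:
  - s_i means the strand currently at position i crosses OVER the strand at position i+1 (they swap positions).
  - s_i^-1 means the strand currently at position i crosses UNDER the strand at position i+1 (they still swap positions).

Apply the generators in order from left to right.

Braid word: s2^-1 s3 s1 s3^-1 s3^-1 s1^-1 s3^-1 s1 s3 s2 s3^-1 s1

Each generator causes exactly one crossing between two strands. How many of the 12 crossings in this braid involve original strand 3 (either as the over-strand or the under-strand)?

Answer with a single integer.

Gen 1: crossing 2x3. Involves strand 3? yes. Count so far: 1
Gen 2: crossing 2x4. Involves strand 3? no. Count so far: 1
Gen 3: crossing 1x3. Involves strand 3? yes. Count so far: 2
Gen 4: crossing 4x2. Involves strand 3? no. Count so far: 2
Gen 5: crossing 2x4. Involves strand 3? no. Count so far: 2
Gen 6: crossing 3x1. Involves strand 3? yes. Count so far: 3
Gen 7: crossing 4x2. Involves strand 3? no. Count so far: 3
Gen 8: crossing 1x3. Involves strand 3? yes. Count so far: 4
Gen 9: crossing 2x4. Involves strand 3? no. Count so far: 4
Gen 10: crossing 1x4. Involves strand 3? no. Count so far: 4
Gen 11: crossing 1x2. Involves strand 3? no. Count so far: 4
Gen 12: crossing 3x4. Involves strand 3? yes. Count so far: 5

Answer: 5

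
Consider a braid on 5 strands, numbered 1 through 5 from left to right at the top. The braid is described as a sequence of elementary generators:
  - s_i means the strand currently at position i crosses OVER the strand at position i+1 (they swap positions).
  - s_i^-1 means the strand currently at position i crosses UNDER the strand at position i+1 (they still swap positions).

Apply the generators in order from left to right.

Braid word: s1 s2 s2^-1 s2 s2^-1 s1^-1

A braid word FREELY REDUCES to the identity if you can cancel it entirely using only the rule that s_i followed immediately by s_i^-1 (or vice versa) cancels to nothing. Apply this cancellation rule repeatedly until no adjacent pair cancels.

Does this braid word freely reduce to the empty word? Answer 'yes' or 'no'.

Gen 1 (s1): push. Stack: [s1]
Gen 2 (s2): push. Stack: [s1 s2]
Gen 3 (s2^-1): cancels prior s2. Stack: [s1]
Gen 4 (s2): push. Stack: [s1 s2]
Gen 5 (s2^-1): cancels prior s2. Stack: [s1]
Gen 6 (s1^-1): cancels prior s1. Stack: []
Reduced word: (empty)

Answer: yes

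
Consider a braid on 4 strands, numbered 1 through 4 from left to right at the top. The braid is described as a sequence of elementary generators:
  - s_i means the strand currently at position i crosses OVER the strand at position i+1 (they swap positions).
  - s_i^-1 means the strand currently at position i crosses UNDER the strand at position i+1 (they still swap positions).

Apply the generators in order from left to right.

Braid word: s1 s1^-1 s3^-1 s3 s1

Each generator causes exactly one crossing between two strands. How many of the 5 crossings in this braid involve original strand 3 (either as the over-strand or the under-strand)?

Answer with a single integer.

Answer: 2

Derivation:
Gen 1: crossing 1x2. Involves strand 3? no. Count so far: 0
Gen 2: crossing 2x1. Involves strand 3? no. Count so far: 0
Gen 3: crossing 3x4. Involves strand 3? yes. Count so far: 1
Gen 4: crossing 4x3. Involves strand 3? yes. Count so far: 2
Gen 5: crossing 1x2. Involves strand 3? no. Count so far: 2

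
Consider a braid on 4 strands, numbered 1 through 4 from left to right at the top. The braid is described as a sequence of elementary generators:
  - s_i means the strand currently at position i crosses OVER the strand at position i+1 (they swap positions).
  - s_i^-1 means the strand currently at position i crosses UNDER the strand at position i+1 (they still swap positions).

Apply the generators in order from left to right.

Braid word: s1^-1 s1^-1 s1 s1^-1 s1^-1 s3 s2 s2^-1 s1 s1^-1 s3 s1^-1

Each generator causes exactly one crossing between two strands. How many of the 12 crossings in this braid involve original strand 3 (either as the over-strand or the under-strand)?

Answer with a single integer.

Gen 1: crossing 1x2. Involves strand 3? no. Count so far: 0
Gen 2: crossing 2x1. Involves strand 3? no. Count so far: 0
Gen 3: crossing 1x2. Involves strand 3? no. Count so far: 0
Gen 4: crossing 2x1. Involves strand 3? no. Count so far: 0
Gen 5: crossing 1x2. Involves strand 3? no. Count so far: 0
Gen 6: crossing 3x4. Involves strand 3? yes. Count so far: 1
Gen 7: crossing 1x4. Involves strand 3? no. Count so far: 1
Gen 8: crossing 4x1. Involves strand 3? no. Count so far: 1
Gen 9: crossing 2x1. Involves strand 3? no. Count so far: 1
Gen 10: crossing 1x2. Involves strand 3? no. Count so far: 1
Gen 11: crossing 4x3. Involves strand 3? yes. Count so far: 2
Gen 12: crossing 2x1. Involves strand 3? no. Count so far: 2

Answer: 2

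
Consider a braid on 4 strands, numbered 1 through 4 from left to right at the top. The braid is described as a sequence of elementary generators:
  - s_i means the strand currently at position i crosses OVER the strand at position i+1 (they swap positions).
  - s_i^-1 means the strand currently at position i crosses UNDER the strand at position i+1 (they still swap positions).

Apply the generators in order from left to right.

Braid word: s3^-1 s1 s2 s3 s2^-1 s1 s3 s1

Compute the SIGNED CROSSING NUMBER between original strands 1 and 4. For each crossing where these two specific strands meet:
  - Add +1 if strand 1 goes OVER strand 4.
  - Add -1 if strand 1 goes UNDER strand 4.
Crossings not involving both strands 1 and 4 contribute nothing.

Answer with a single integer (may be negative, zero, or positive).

Answer: 0

Derivation:
Gen 1: crossing 3x4. Both 1&4? no. Sum: 0
Gen 2: crossing 1x2. Both 1&4? no. Sum: 0
Gen 3: 1 over 4. Both 1&4? yes. Contrib: +1. Sum: 1
Gen 4: crossing 1x3. Both 1&4? no. Sum: 1
Gen 5: crossing 4x3. Both 1&4? no. Sum: 1
Gen 6: crossing 2x3. Both 1&4? no. Sum: 1
Gen 7: 4 over 1. Both 1&4? yes. Contrib: -1. Sum: 0
Gen 8: crossing 3x2. Both 1&4? no. Sum: 0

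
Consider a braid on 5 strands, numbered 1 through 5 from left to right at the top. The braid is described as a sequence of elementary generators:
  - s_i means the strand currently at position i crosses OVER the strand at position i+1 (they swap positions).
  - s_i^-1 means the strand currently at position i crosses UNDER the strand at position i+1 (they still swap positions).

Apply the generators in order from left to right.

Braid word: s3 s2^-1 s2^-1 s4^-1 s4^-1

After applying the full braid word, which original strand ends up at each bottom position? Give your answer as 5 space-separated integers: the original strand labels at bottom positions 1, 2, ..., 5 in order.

Answer: 1 2 4 3 5

Derivation:
Gen 1 (s3): strand 3 crosses over strand 4. Perm now: [1 2 4 3 5]
Gen 2 (s2^-1): strand 2 crosses under strand 4. Perm now: [1 4 2 3 5]
Gen 3 (s2^-1): strand 4 crosses under strand 2. Perm now: [1 2 4 3 5]
Gen 4 (s4^-1): strand 3 crosses under strand 5. Perm now: [1 2 4 5 3]
Gen 5 (s4^-1): strand 5 crosses under strand 3. Perm now: [1 2 4 3 5]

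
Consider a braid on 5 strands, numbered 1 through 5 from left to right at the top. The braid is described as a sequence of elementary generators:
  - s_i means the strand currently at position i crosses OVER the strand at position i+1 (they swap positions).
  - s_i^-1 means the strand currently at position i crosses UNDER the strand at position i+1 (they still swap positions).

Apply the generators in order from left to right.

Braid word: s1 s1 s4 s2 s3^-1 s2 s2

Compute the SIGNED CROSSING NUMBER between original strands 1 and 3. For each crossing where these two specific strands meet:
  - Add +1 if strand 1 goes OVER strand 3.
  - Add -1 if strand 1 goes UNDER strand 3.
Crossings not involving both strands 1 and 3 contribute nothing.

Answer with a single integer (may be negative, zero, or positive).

Answer: 0

Derivation:
Gen 1: crossing 1x2. Both 1&3? no. Sum: 0
Gen 2: crossing 2x1. Both 1&3? no. Sum: 0
Gen 3: crossing 4x5. Both 1&3? no. Sum: 0
Gen 4: crossing 2x3. Both 1&3? no. Sum: 0
Gen 5: crossing 2x5. Both 1&3? no. Sum: 0
Gen 6: crossing 3x5. Both 1&3? no. Sum: 0
Gen 7: crossing 5x3. Both 1&3? no. Sum: 0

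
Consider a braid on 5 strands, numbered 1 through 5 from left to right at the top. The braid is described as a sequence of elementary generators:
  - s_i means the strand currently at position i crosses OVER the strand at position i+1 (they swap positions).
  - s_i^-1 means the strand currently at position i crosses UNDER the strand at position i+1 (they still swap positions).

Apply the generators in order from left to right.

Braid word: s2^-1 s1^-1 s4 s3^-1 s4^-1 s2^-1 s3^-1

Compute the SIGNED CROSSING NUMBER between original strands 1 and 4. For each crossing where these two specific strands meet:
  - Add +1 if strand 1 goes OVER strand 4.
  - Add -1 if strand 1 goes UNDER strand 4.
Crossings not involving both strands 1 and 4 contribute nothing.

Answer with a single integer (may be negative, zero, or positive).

Gen 1: crossing 2x3. Both 1&4? no. Sum: 0
Gen 2: crossing 1x3. Both 1&4? no. Sum: 0
Gen 3: crossing 4x5. Both 1&4? no. Sum: 0
Gen 4: crossing 2x5. Both 1&4? no. Sum: 0
Gen 5: crossing 2x4. Both 1&4? no. Sum: 0
Gen 6: crossing 1x5. Both 1&4? no. Sum: 0
Gen 7: 1 under 4. Both 1&4? yes. Contrib: -1. Sum: -1

Answer: -1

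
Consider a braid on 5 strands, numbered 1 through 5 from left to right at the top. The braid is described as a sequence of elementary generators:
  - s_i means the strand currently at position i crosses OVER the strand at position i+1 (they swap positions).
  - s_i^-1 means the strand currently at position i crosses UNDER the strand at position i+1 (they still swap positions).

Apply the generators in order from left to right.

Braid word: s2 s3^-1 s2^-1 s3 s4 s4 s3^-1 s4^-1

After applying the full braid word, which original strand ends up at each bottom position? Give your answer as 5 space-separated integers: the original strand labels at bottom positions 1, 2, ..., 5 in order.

Answer: 1 4 3 5 2

Derivation:
Gen 1 (s2): strand 2 crosses over strand 3. Perm now: [1 3 2 4 5]
Gen 2 (s3^-1): strand 2 crosses under strand 4. Perm now: [1 3 4 2 5]
Gen 3 (s2^-1): strand 3 crosses under strand 4. Perm now: [1 4 3 2 5]
Gen 4 (s3): strand 3 crosses over strand 2. Perm now: [1 4 2 3 5]
Gen 5 (s4): strand 3 crosses over strand 5. Perm now: [1 4 2 5 3]
Gen 6 (s4): strand 5 crosses over strand 3. Perm now: [1 4 2 3 5]
Gen 7 (s3^-1): strand 2 crosses under strand 3. Perm now: [1 4 3 2 5]
Gen 8 (s4^-1): strand 2 crosses under strand 5. Perm now: [1 4 3 5 2]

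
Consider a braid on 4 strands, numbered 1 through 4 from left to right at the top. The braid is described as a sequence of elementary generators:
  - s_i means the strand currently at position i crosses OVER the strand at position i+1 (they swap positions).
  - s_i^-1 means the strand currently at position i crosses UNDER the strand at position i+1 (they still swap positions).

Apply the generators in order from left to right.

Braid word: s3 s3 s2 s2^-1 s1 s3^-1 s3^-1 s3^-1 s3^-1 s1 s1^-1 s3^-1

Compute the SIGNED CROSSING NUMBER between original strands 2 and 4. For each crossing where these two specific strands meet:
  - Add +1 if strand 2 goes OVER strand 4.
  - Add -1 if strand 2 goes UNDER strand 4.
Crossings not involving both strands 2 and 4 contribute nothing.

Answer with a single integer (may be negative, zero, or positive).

Answer: 0

Derivation:
Gen 1: crossing 3x4. Both 2&4? no. Sum: 0
Gen 2: crossing 4x3. Both 2&4? no. Sum: 0
Gen 3: crossing 2x3. Both 2&4? no. Sum: 0
Gen 4: crossing 3x2. Both 2&4? no. Sum: 0
Gen 5: crossing 1x2. Both 2&4? no. Sum: 0
Gen 6: crossing 3x4. Both 2&4? no. Sum: 0
Gen 7: crossing 4x3. Both 2&4? no. Sum: 0
Gen 8: crossing 3x4. Both 2&4? no. Sum: 0
Gen 9: crossing 4x3. Both 2&4? no. Sum: 0
Gen 10: crossing 2x1. Both 2&4? no. Sum: 0
Gen 11: crossing 1x2. Both 2&4? no. Sum: 0
Gen 12: crossing 3x4. Both 2&4? no. Sum: 0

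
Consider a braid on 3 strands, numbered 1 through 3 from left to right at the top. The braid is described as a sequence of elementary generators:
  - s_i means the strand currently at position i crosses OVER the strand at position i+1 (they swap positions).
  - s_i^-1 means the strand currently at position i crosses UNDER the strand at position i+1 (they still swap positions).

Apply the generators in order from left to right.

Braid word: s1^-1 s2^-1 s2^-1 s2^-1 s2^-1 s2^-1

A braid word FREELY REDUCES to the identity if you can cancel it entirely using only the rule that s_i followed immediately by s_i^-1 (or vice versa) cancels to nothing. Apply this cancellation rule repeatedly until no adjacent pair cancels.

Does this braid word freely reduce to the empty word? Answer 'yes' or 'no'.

Answer: no

Derivation:
Gen 1 (s1^-1): push. Stack: [s1^-1]
Gen 2 (s2^-1): push. Stack: [s1^-1 s2^-1]
Gen 3 (s2^-1): push. Stack: [s1^-1 s2^-1 s2^-1]
Gen 4 (s2^-1): push. Stack: [s1^-1 s2^-1 s2^-1 s2^-1]
Gen 5 (s2^-1): push. Stack: [s1^-1 s2^-1 s2^-1 s2^-1 s2^-1]
Gen 6 (s2^-1): push. Stack: [s1^-1 s2^-1 s2^-1 s2^-1 s2^-1 s2^-1]
Reduced word: s1^-1 s2^-1 s2^-1 s2^-1 s2^-1 s2^-1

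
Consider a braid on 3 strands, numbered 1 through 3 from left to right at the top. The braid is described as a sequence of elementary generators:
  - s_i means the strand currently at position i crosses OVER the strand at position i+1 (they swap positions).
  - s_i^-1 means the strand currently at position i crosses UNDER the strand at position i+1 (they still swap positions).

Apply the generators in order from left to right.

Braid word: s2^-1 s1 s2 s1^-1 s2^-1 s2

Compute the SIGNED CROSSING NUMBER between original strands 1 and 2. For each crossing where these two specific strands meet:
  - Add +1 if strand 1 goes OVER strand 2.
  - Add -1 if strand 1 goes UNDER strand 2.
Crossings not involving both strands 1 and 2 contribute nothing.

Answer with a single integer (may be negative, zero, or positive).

Gen 1: crossing 2x3. Both 1&2? no. Sum: 0
Gen 2: crossing 1x3. Both 1&2? no. Sum: 0
Gen 3: 1 over 2. Both 1&2? yes. Contrib: +1. Sum: 1
Gen 4: crossing 3x2. Both 1&2? no. Sum: 1
Gen 5: crossing 3x1. Both 1&2? no. Sum: 1
Gen 6: crossing 1x3. Both 1&2? no. Sum: 1

Answer: 1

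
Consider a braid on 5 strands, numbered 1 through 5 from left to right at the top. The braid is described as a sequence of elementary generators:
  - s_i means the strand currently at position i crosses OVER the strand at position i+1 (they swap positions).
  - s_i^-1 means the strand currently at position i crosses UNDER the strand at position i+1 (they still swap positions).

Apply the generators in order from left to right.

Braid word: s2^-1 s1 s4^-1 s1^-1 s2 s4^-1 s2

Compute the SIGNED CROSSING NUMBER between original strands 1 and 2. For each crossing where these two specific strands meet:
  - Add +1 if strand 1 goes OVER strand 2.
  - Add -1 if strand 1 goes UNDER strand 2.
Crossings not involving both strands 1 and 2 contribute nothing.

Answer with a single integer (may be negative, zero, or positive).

Answer: 0

Derivation:
Gen 1: crossing 2x3. Both 1&2? no. Sum: 0
Gen 2: crossing 1x3. Both 1&2? no. Sum: 0
Gen 3: crossing 4x5. Both 1&2? no. Sum: 0
Gen 4: crossing 3x1. Both 1&2? no. Sum: 0
Gen 5: crossing 3x2. Both 1&2? no. Sum: 0
Gen 6: crossing 5x4. Both 1&2? no. Sum: 0
Gen 7: crossing 2x3. Both 1&2? no. Sum: 0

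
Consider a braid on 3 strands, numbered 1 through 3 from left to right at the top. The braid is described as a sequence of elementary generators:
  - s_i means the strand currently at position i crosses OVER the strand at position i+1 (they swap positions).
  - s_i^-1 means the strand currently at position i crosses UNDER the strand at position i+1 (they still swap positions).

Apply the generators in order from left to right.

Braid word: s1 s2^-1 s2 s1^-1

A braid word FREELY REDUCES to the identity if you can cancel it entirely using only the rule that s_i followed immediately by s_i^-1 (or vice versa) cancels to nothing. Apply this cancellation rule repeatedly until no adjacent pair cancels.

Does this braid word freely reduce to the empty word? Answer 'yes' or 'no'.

Answer: yes

Derivation:
Gen 1 (s1): push. Stack: [s1]
Gen 2 (s2^-1): push. Stack: [s1 s2^-1]
Gen 3 (s2): cancels prior s2^-1. Stack: [s1]
Gen 4 (s1^-1): cancels prior s1. Stack: []
Reduced word: (empty)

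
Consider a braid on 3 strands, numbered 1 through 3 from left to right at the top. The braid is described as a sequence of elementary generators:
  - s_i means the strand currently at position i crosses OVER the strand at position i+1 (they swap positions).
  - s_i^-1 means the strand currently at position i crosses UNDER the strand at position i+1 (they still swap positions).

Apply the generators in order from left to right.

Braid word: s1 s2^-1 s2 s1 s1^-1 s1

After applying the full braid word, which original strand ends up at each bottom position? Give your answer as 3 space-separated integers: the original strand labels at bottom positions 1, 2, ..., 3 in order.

Gen 1 (s1): strand 1 crosses over strand 2. Perm now: [2 1 3]
Gen 2 (s2^-1): strand 1 crosses under strand 3. Perm now: [2 3 1]
Gen 3 (s2): strand 3 crosses over strand 1. Perm now: [2 1 3]
Gen 4 (s1): strand 2 crosses over strand 1. Perm now: [1 2 3]
Gen 5 (s1^-1): strand 1 crosses under strand 2. Perm now: [2 1 3]
Gen 6 (s1): strand 2 crosses over strand 1. Perm now: [1 2 3]

Answer: 1 2 3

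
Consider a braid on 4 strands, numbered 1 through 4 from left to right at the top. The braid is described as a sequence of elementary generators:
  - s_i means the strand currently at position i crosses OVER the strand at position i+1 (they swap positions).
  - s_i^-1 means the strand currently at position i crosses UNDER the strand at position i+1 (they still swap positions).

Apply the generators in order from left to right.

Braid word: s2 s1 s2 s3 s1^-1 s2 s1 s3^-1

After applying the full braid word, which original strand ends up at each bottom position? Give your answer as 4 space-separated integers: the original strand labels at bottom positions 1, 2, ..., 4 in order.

Answer: 4 2 1 3

Derivation:
Gen 1 (s2): strand 2 crosses over strand 3. Perm now: [1 3 2 4]
Gen 2 (s1): strand 1 crosses over strand 3. Perm now: [3 1 2 4]
Gen 3 (s2): strand 1 crosses over strand 2. Perm now: [3 2 1 4]
Gen 4 (s3): strand 1 crosses over strand 4. Perm now: [3 2 4 1]
Gen 5 (s1^-1): strand 3 crosses under strand 2. Perm now: [2 3 4 1]
Gen 6 (s2): strand 3 crosses over strand 4. Perm now: [2 4 3 1]
Gen 7 (s1): strand 2 crosses over strand 4. Perm now: [4 2 3 1]
Gen 8 (s3^-1): strand 3 crosses under strand 1. Perm now: [4 2 1 3]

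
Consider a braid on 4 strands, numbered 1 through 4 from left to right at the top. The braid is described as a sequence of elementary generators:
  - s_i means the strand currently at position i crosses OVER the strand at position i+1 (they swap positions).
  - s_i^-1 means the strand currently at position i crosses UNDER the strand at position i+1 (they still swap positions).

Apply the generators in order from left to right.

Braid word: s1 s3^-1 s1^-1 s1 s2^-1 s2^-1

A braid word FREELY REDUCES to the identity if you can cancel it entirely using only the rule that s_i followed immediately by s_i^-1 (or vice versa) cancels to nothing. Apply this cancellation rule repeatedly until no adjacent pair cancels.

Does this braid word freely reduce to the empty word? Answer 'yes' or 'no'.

Gen 1 (s1): push. Stack: [s1]
Gen 2 (s3^-1): push. Stack: [s1 s3^-1]
Gen 3 (s1^-1): push. Stack: [s1 s3^-1 s1^-1]
Gen 4 (s1): cancels prior s1^-1. Stack: [s1 s3^-1]
Gen 5 (s2^-1): push. Stack: [s1 s3^-1 s2^-1]
Gen 6 (s2^-1): push. Stack: [s1 s3^-1 s2^-1 s2^-1]
Reduced word: s1 s3^-1 s2^-1 s2^-1

Answer: no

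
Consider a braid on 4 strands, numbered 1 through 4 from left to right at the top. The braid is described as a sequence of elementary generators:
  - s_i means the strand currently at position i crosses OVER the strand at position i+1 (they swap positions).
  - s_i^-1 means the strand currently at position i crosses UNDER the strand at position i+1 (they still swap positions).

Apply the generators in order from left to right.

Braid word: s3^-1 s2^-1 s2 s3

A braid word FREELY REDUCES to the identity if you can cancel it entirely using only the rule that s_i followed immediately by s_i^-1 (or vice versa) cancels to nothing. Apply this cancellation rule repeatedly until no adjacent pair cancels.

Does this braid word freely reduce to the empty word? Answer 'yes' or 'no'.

Answer: yes

Derivation:
Gen 1 (s3^-1): push. Stack: [s3^-1]
Gen 2 (s2^-1): push. Stack: [s3^-1 s2^-1]
Gen 3 (s2): cancels prior s2^-1. Stack: [s3^-1]
Gen 4 (s3): cancels prior s3^-1. Stack: []
Reduced word: (empty)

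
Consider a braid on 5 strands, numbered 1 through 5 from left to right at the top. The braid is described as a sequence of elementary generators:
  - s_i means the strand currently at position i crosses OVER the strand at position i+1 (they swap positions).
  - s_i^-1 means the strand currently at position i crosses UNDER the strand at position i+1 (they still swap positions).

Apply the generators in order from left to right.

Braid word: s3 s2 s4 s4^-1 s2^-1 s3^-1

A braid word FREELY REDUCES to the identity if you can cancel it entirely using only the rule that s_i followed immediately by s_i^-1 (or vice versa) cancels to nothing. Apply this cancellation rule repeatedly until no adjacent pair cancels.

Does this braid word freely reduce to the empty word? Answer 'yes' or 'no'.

Gen 1 (s3): push. Stack: [s3]
Gen 2 (s2): push. Stack: [s3 s2]
Gen 3 (s4): push. Stack: [s3 s2 s4]
Gen 4 (s4^-1): cancels prior s4. Stack: [s3 s2]
Gen 5 (s2^-1): cancels prior s2. Stack: [s3]
Gen 6 (s3^-1): cancels prior s3. Stack: []
Reduced word: (empty)

Answer: yes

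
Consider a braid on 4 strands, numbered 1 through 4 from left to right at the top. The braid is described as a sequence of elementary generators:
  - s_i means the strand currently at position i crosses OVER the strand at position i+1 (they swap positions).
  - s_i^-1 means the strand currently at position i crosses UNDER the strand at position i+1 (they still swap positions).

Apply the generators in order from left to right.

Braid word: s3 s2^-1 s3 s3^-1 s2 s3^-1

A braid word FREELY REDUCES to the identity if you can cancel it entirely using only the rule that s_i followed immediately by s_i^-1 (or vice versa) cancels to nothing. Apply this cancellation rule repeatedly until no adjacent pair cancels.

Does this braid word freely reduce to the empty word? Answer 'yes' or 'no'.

Answer: yes

Derivation:
Gen 1 (s3): push. Stack: [s3]
Gen 2 (s2^-1): push. Stack: [s3 s2^-1]
Gen 3 (s3): push. Stack: [s3 s2^-1 s3]
Gen 4 (s3^-1): cancels prior s3. Stack: [s3 s2^-1]
Gen 5 (s2): cancels prior s2^-1. Stack: [s3]
Gen 6 (s3^-1): cancels prior s3. Stack: []
Reduced word: (empty)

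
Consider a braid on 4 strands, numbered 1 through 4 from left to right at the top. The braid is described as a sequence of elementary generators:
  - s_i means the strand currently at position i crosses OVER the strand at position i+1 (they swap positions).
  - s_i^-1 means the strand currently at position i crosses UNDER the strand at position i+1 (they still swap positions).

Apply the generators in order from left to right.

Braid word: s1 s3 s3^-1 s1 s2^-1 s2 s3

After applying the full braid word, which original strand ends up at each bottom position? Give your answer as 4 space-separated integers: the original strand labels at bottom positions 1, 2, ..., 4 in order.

Gen 1 (s1): strand 1 crosses over strand 2. Perm now: [2 1 3 4]
Gen 2 (s3): strand 3 crosses over strand 4. Perm now: [2 1 4 3]
Gen 3 (s3^-1): strand 4 crosses under strand 3. Perm now: [2 1 3 4]
Gen 4 (s1): strand 2 crosses over strand 1. Perm now: [1 2 3 4]
Gen 5 (s2^-1): strand 2 crosses under strand 3. Perm now: [1 3 2 4]
Gen 6 (s2): strand 3 crosses over strand 2. Perm now: [1 2 3 4]
Gen 7 (s3): strand 3 crosses over strand 4. Perm now: [1 2 4 3]

Answer: 1 2 4 3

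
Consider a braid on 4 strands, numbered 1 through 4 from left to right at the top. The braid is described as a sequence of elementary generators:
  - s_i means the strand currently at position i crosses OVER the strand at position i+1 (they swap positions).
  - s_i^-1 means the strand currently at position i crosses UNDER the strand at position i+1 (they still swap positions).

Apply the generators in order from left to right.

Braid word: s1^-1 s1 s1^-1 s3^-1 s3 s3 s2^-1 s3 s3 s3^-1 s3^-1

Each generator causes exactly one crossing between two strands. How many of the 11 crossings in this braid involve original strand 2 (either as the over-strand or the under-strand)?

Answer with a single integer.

Answer: 3

Derivation:
Gen 1: crossing 1x2. Involves strand 2? yes. Count so far: 1
Gen 2: crossing 2x1. Involves strand 2? yes. Count so far: 2
Gen 3: crossing 1x2. Involves strand 2? yes. Count so far: 3
Gen 4: crossing 3x4. Involves strand 2? no. Count so far: 3
Gen 5: crossing 4x3. Involves strand 2? no. Count so far: 3
Gen 6: crossing 3x4. Involves strand 2? no. Count so far: 3
Gen 7: crossing 1x4. Involves strand 2? no. Count so far: 3
Gen 8: crossing 1x3. Involves strand 2? no. Count so far: 3
Gen 9: crossing 3x1. Involves strand 2? no. Count so far: 3
Gen 10: crossing 1x3. Involves strand 2? no. Count so far: 3
Gen 11: crossing 3x1. Involves strand 2? no. Count so far: 3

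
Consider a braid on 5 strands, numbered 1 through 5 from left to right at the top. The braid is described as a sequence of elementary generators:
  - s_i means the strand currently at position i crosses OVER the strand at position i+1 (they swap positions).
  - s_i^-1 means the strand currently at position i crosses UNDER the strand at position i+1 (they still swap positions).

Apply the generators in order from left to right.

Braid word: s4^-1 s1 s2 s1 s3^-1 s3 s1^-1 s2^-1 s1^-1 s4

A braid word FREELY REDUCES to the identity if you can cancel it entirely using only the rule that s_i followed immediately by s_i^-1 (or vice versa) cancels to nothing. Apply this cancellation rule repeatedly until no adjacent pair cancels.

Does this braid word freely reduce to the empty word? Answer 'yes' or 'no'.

Answer: yes

Derivation:
Gen 1 (s4^-1): push. Stack: [s4^-1]
Gen 2 (s1): push. Stack: [s4^-1 s1]
Gen 3 (s2): push. Stack: [s4^-1 s1 s2]
Gen 4 (s1): push. Stack: [s4^-1 s1 s2 s1]
Gen 5 (s3^-1): push. Stack: [s4^-1 s1 s2 s1 s3^-1]
Gen 6 (s3): cancels prior s3^-1. Stack: [s4^-1 s1 s2 s1]
Gen 7 (s1^-1): cancels prior s1. Stack: [s4^-1 s1 s2]
Gen 8 (s2^-1): cancels prior s2. Stack: [s4^-1 s1]
Gen 9 (s1^-1): cancels prior s1. Stack: [s4^-1]
Gen 10 (s4): cancels prior s4^-1. Stack: []
Reduced word: (empty)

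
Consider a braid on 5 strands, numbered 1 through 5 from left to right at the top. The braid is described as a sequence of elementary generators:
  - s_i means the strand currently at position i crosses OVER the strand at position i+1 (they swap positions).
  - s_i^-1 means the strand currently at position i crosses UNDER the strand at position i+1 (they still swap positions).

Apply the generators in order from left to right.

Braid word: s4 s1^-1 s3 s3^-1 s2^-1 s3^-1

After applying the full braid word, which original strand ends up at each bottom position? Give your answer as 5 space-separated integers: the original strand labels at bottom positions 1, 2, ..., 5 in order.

Answer: 2 3 5 1 4

Derivation:
Gen 1 (s4): strand 4 crosses over strand 5. Perm now: [1 2 3 5 4]
Gen 2 (s1^-1): strand 1 crosses under strand 2. Perm now: [2 1 3 5 4]
Gen 3 (s3): strand 3 crosses over strand 5. Perm now: [2 1 5 3 4]
Gen 4 (s3^-1): strand 5 crosses under strand 3. Perm now: [2 1 3 5 4]
Gen 5 (s2^-1): strand 1 crosses under strand 3. Perm now: [2 3 1 5 4]
Gen 6 (s3^-1): strand 1 crosses under strand 5. Perm now: [2 3 5 1 4]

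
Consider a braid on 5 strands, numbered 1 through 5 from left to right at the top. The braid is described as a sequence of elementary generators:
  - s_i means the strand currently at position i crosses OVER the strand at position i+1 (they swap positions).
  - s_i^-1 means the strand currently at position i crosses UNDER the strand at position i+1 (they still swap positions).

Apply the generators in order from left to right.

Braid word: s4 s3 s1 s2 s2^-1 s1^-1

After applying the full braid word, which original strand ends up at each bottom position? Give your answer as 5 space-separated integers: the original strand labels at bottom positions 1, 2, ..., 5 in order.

Answer: 1 2 5 3 4

Derivation:
Gen 1 (s4): strand 4 crosses over strand 5. Perm now: [1 2 3 5 4]
Gen 2 (s3): strand 3 crosses over strand 5. Perm now: [1 2 5 3 4]
Gen 3 (s1): strand 1 crosses over strand 2. Perm now: [2 1 5 3 4]
Gen 4 (s2): strand 1 crosses over strand 5. Perm now: [2 5 1 3 4]
Gen 5 (s2^-1): strand 5 crosses under strand 1. Perm now: [2 1 5 3 4]
Gen 6 (s1^-1): strand 2 crosses under strand 1. Perm now: [1 2 5 3 4]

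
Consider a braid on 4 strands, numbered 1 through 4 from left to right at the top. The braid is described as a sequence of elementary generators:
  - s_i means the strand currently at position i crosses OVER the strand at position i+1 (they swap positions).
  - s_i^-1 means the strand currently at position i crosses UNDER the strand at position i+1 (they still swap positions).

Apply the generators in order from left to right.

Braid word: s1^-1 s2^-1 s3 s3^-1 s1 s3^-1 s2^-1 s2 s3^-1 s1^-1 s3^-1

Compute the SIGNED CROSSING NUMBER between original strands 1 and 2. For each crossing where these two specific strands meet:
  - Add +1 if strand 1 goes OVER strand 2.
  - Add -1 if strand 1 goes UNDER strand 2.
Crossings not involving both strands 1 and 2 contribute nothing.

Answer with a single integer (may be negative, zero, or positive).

Gen 1: 1 under 2. Both 1&2? yes. Contrib: -1. Sum: -1
Gen 2: crossing 1x3. Both 1&2? no. Sum: -1
Gen 3: crossing 1x4. Both 1&2? no. Sum: -1
Gen 4: crossing 4x1. Both 1&2? no. Sum: -1
Gen 5: crossing 2x3. Both 1&2? no. Sum: -1
Gen 6: crossing 1x4. Both 1&2? no. Sum: -1
Gen 7: crossing 2x4. Both 1&2? no. Sum: -1
Gen 8: crossing 4x2. Both 1&2? no. Sum: -1
Gen 9: crossing 4x1. Both 1&2? no. Sum: -1
Gen 10: crossing 3x2. Both 1&2? no. Sum: -1
Gen 11: crossing 1x4. Both 1&2? no. Sum: -1

Answer: -1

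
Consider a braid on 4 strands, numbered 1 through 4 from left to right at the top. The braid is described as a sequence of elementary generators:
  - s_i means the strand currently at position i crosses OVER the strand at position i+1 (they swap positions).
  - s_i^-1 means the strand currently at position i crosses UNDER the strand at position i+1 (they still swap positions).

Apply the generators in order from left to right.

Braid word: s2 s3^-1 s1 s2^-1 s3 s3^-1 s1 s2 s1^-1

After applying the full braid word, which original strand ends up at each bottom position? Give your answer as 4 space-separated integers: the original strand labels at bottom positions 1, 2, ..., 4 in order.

Gen 1 (s2): strand 2 crosses over strand 3. Perm now: [1 3 2 4]
Gen 2 (s3^-1): strand 2 crosses under strand 4. Perm now: [1 3 4 2]
Gen 3 (s1): strand 1 crosses over strand 3. Perm now: [3 1 4 2]
Gen 4 (s2^-1): strand 1 crosses under strand 4. Perm now: [3 4 1 2]
Gen 5 (s3): strand 1 crosses over strand 2. Perm now: [3 4 2 1]
Gen 6 (s3^-1): strand 2 crosses under strand 1. Perm now: [3 4 1 2]
Gen 7 (s1): strand 3 crosses over strand 4. Perm now: [4 3 1 2]
Gen 8 (s2): strand 3 crosses over strand 1. Perm now: [4 1 3 2]
Gen 9 (s1^-1): strand 4 crosses under strand 1. Perm now: [1 4 3 2]

Answer: 1 4 3 2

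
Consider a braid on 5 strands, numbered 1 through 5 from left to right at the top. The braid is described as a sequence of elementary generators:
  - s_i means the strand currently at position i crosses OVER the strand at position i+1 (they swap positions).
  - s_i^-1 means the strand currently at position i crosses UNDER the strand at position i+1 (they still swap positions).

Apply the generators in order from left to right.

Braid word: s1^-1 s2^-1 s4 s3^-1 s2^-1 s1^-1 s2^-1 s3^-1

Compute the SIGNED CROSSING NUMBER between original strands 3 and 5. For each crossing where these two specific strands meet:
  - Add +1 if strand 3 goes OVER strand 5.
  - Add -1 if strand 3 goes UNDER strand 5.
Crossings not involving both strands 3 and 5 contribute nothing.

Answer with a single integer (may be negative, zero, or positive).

Answer: -1

Derivation:
Gen 1: crossing 1x2. Both 3&5? no. Sum: 0
Gen 2: crossing 1x3. Both 3&5? no. Sum: 0
Gen 3: crossing 4x5. Both 3&5? no. Sum: 0
Gen 4: crossing 1x5. Both 3&5? no. Sum: 0
Gen 5: 3 under 5. Both 3&5? yes. Contrib: -1. Sum: -1
Gen 6: crossing 2x5. Both 3&5? no. Sum: -1
Gen 7: crossing 2x3. Both 3&5? no. Sum: -1
Gen 8: crossing 2x1. Both 3&5? no. Sum: -1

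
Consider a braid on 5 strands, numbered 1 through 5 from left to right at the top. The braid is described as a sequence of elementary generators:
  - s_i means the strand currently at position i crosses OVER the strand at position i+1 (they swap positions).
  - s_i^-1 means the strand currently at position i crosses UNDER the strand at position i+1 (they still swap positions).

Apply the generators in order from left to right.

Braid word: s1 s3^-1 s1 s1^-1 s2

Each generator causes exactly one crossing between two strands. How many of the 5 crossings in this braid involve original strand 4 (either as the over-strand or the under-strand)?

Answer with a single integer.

Gen 1: crossing 1x2. Involves strand 4? no. Count so far: 0
Gen 2: crossing 3x4. Involves strand 4? yes. Count so far: 1
Gen 3: crossing 2x1. Involves strand 4? no. Count so far: 1
Gen 4: crossing 1x2. Involves strand 4? no. Count so far: 1
Gen 5: crossing 1x4. Involves strand 4? yes. Count so far: 2

Answer: 2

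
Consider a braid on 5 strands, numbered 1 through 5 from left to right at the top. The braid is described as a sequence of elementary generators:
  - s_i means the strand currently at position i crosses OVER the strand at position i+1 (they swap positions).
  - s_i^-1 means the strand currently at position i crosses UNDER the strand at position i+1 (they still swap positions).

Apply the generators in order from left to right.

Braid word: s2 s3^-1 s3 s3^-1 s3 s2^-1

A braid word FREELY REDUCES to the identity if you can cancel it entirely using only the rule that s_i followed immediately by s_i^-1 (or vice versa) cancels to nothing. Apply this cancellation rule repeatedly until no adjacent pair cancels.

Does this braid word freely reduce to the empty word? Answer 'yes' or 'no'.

Answer: yes

Derivation:
Gen 1 (s2): push. Stack: [s2]
Gen 2 (s3^-1): push. Stack: [s2 s3^-1]
Gen 3 (s3): cancels prior s3^-1. Stack: [s2]
Gen 4 (s3^-1): push. Stack: [s2 s3^-1]
Gen 5 (s3): cancels prior s3^-1. Stack: [s2]
Gen 6 (s2^-1): cancels prior s2. Stack: []
Reduced word: (empty)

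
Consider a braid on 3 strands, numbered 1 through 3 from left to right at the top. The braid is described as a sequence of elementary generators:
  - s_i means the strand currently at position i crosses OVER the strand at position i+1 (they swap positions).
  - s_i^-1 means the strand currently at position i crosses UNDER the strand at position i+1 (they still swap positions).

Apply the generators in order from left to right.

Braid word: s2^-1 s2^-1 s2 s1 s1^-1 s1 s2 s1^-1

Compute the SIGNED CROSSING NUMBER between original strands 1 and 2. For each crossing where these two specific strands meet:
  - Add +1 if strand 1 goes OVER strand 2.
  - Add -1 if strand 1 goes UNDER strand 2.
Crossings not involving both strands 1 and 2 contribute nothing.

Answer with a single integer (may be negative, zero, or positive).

Answer: 1

Derivation:
Gen 1: crossing 2x3. Both 1&2? no. Sum: 0
Gen 2: crossing 3x2. Both 1&2? no. Sum: 0
Gen 3: crossing 2x3. Both 1&2? no. Sum: 0
Gen 4: crossing 1x3. Both 1&2? no. Sum: 0
Gen 5: crossing 3x1. Both 1&2? no. Sum: 0
Gen 6: crossing 1x3. Both 1&2? no. Sum: 0
Gen 7: 1 over 2. Both 1&2? yes. Contrib: +1. Sum: 1
Gen 8: crossing 3x2. Both 1&2? no. Sum: 1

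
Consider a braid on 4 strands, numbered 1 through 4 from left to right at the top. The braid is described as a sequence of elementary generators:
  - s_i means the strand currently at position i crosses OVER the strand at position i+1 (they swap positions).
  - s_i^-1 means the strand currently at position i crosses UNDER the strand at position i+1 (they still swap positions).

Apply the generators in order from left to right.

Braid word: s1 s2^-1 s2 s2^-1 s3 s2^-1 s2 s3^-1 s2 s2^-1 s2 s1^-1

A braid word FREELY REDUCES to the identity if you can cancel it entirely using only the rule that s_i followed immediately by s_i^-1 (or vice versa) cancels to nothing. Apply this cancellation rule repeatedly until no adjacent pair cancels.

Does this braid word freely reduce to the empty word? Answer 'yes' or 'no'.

Gen 1 (s1): push. Stack: [s1]
Gen 2 (s2^-1): push. Stack: [s1 s2^-1]
Gen 3 (s2): cancels prior s2^-1. Stack: [s1]
Gen 4 (s2^-1): push. Stack: [s1 s2^-1]
Gen 5 (s3): push. Stack: [s1 s2^-1 s3]
Gen 6 (s2^-1): push. Stack: [s1 s2^-1 s3 s2^-1]
Gen 7 (s2): cancels prior s2^-1. Stack: [s1 s2^-1 s3]
Gen 8 (s3^-1): cancels prior s3. Stack: [s1 s2^-1]
Gen 9 (s2): cancels prior s2^-1. Stack: [s1]
Gen 10 (s2^-1): push. Stack: [s1 s2^-1]
Gen 11 (s2): cancels prior s2^-1. Stack: [s1]
Gen 12 (s1^-1): cancels prior s1. Stack: []
Reduced word: (empty)

Answer: yes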